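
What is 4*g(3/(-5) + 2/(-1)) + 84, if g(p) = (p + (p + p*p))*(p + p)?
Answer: 6444/125 ≈ 51.552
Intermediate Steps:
g(p) = 2*p*(p² + 2*p) (g(p) = (p + (p + p²))*(2*p) = (p² + 2*p)*(2*p) = 2*p*(p² + 2*p))
4*g(3/(-5) + 2/(-1)) + 84 = 4*(2*(3/(-5) + 2/(-1))²*(2 + (3/(-5) + 2/(-1)))) + 84 = 4*(2*(3*(-⅕) + 2*(-1))²*(2 + (3*(-⅕) + 2*(-1)))) + 84 = 4*(2*(-⅗ - 2)²*(2 + (-⅗ - 2))) + 84 = 4*(2*(-13/5)²*(2 - 13/5)) + 84 = 4*(2*(169/25)*(-⅗)) + 84 = 4*(-1014/125) + 84 = -4056/125 + 84 = 6444/125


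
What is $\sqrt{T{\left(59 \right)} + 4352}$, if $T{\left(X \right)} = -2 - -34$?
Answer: $4 \sqrt{274} \approx 66.212$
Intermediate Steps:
$T{\left(X \right)} = 32$ ($T{\left(X \right)} = -2 + 34 = 32$)
$\sqrt{T{\left(59 \right)} + 4352} = \sqrt{32 + 4352} = \sqrt{4384} = 4 \sqrt{274}$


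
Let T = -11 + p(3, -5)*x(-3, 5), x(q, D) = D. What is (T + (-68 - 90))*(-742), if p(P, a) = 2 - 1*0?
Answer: 117978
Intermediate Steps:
p(P, a) = 2 (p(P, a) = 2 + 0 = 2)
T = -1 (T = -11 + 2*5 = -11 + 10 = -1)
(T + (-68 - 90))*(-742) = (-1 + (-68 - 90))*(-742) = (-1 - 158)*(-742) = -159*(-742) = 117978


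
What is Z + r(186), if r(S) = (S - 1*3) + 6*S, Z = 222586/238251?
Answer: 23823895/18327 ≈ 1299.9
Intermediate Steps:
Z = 17122/18327 (Z = 222586*(1/238251) = 17122/18327 ≈ 0.93425)
r(S) = -3 + 7*S (r(S) = (S - 3) + 6*S = (-3 + S) + 6*S = -3 + 7*S)
Z + r(186) = 17122/18327 + (-3 + 7*186) = 17122/18327 + (-3 + 1302) = 17122/18327 + 1299 = 23823895/18327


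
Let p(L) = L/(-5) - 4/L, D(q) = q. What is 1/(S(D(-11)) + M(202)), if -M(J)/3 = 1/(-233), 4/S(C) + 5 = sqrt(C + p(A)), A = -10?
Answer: 233*(sqrt(215) + 25*I)/(-4585*I + 3*sqrt(215)) ≈ -1.2632 + 0.75726*I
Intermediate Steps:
p(L) = -4/L - L/5 (p(L) = L*(-1/5) - 4/L = -L/5 - 4/L = -4/L - L/5)
S(C) = 4/(-5 + sqrt(12/5 + C)) (S(C) = 4/(-5 + sqrt(C + (-4/(-10) - 1/5*(-10)))) = 4/(-5 + sqrt(C + (-4*(-1/10) + 2))) = 4/(-5 + sqrt(C + (2/5 + 2))) = 4/(-5 + sqrt(C + 12/5)) = 4/(-5 + sqrt(12/5 + C)))
M(J) = 3/233 (M(J) = -3/(-233) = -3*(-1/233) = 3/233)
1/(S(D(-11)) + M(202)) = 1/(20/(-25 + sqrt(5)*sqrt(12 + 5*(-11))) + 3/233) = 1/(20/(-25 + sqrt(5)*sqrt(12 - 55)) + 3/233) = 1/(20/(-25 + sqrt(5)*sqrt(-43)) + 3/233) = 1/(20/(-25 + sqrt(5)*(I*sqrt(43))) + 3/233) = 1/(20/(-25 + I*sqrt(215)) + 3/233) = 1/(3/233 + 20/(-25 + I*sqrt(215)))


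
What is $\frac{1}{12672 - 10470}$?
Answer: $\frac{1}{2202} \approx 0.00045413$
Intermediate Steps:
$\frac{1}{12672 - 10470} = \frac{1}{2202}$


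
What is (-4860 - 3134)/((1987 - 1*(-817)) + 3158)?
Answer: -3997/2981 ≈ -1.3408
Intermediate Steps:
(-4860 - 3134)/((1987 - 1*(-817)) + 3158) = -7994/((1987 + 817) + 3158) = -7994/(2804 + 3158) = -7994/5962 = -7994*1/5962 = -3997/2981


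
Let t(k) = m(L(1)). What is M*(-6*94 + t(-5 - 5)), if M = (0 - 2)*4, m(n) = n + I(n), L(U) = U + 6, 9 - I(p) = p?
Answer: 4440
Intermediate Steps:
I(p) = 9 - p
L(U) = 6 + U
m(n) = 9 (m(n) = n + (9 - n) = 9)
t(k) = 9
M = -8 (M = -2*4 = -8)
M*(-6*94 + t(-5 - 5)) = -8*(-6*94 + 9) = -8*(-564 + 9) = -8*(-555) = 4440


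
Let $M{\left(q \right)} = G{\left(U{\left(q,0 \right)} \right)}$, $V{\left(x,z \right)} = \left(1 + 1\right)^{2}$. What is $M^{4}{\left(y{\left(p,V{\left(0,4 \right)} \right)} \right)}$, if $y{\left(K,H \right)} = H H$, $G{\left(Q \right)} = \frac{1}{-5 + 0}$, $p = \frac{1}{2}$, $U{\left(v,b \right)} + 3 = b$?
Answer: $\frac{1}{625} \approx 0.0016$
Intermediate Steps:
$U{\left(v,b \right)} = -3 + b$
$V{\left(x,z \right)} = 4$ ($V{\left(x,z \right)} = 2^{2} = 4$)
$p = \frac{1}{2} \approx 0.5$
$G{\left(Q \right)} = - \frac{1}{5}$ ($G{\left(Q \right)} = \frac{1}{-5} = - \frac{1}{5}$)
$y{\left(K,H \right)} = H^{2}$
$M{\left(q \right)} = - \frac{1}{5}$
$M^{4}{\left(y{\left(p,V{\left(0,4 \right)} \right)} \right)} = \left(- \frac{1}{5}\right)^{4} = \frac{1}{625}$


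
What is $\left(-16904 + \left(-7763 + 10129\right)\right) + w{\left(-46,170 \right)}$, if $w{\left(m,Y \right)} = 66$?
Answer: $-14472$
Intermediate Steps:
$\left(-16904 + \left(-7763 + 10129\right)\right) + w{\left(-46,170 \right)} = \left(-16904 + \left(-7763 + 10129\right)\right) + 66 = \left(-16904 + 2366\right) + 66 = -14538 + 66 = -14472$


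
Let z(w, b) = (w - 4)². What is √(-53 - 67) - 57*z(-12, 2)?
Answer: -14592 + 2*I*√30 ≈ -14592.0 + 10.954*I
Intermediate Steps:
z(w, b) = (-4 + w)²
√(-53 - 67) - 57*z(-12, 2) = √(-53 - 67) - 57*(-4 - 12)² = √(-120) - 57*(-16)² = 2*I*√30 - 57*256 = 2*I*√30 - 14592 = -14592 + 2*I*√30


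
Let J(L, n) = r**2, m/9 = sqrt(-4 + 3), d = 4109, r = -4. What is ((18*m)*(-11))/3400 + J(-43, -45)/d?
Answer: 16/4109 - 891*I/1700 ≈ 0.0038939 - 0.52412*I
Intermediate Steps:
m = 9*I (m = 9*sqrt(-4 + 3) = 9*sqrt(-1) = 9*I ≈ 9.0*I)
J(L, n) = 16 (J(L, n) = (-4)**2 = 16)
((18*m)*(-11))/3400 + J(-43, -45)/d = ((18*(9*I))*(-11))/3400 + 16/4109 = ((162*I)*(-11))*(1/3400) + 16*(1/4109) = -1782*I*(1/3400) + 16/4109 = -891*I/1700 + 16/4109 = 16/4109 - 891*I/1700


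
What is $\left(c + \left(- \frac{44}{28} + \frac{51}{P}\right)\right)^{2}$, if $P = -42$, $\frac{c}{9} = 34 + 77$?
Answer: $\frac{194518809}{196} \approx 9.9244 \cdot 10^{5}$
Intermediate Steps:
$c = 999$ ($c = 9 \left(34 + 77\right) = 9 \cdot 111 = 999$)
$\left(c + \left(- \frac{44}{28} + \frac{51}{P}\right)\right)^{2} = \left(999 + \left(- \frac{44}{28} + \frac{51}{-42}\right)\right)^{2} = \left(999 + \left(\left(-44\right) \frac{1}{28} + 51 \left(- \frac{1}{42}\right)\right)\right)^{2} = \left(999 - \frac{39}{14}\right)^{2} = \left(\frac{13947}{14}\right)^{2} = \frac{194518809}{196}$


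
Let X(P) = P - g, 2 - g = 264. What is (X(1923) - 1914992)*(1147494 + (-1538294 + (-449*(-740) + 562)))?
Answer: 110900724246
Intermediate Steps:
g = -262 (g = 2 - 1*264 = 2 - 264 = -262)
X(P) = 262 + P (X(P) = P - 1*(-262) = P + 262 = 262 + P)
(X(1923) - 1914992)*(1147494 + (-1538294 + (-449*(-740) + 562))) = ((262 + 1923) - 1914992)*(1147494 + (-1538294 + (-449*(-740) + 562))) = (2185 - 1914992)*(1147494 + (-1538294 + (332260 + 562))) = -1912807*(1147494 + (-1538294 + 332822)) = -1912807*(1147494 - 1205472) = -1912807*(-57978) = 110900724246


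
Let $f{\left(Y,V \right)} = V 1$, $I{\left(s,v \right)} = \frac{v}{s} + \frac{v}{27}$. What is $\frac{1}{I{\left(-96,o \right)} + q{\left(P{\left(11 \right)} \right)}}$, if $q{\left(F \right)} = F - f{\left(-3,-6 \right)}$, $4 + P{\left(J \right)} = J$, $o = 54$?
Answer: $\frac{16}{231} \approx 0.069264$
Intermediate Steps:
$I{\left(s,v \right)} = \frac{v}{27} + \frac{v}{s}$ ($I{\left(s,v \right)} = \frac{v}{s} + v \frac{1}{27} = \frac{v}{s} + \frac{v}{27} = \frac{v}{27} + \frac{v}{s}$)
$P{\left(J \right)} = -4 + J$
$f{\left(Y,V \right)} = V$
$q{\left(F \right)} = 6 + F$ ($q{\left(F \right)} = F - -6 = F + 6 = 6 + F$)
$\frac{1}{I{\left(-96,o \right)} + q{\left(P{\left(11 \right)} \right)}} = \frac{1}{\left(\frac{1}{27} \cdot 54 + \frac{54}{-96}\right) + \left(6 + \left(-4 + 11\right)\right)} = \frac{1}{\left(2 + 54 \left(- \frac{1}{96}\right)\right) + \left(6 + 7\right)} = \frac{1}{\left(2 - \frac{9}{16}\right) + 13} = \frac{1}{\frac{23}{16} + 13} = \frac{1}{\frac{231}{16}} = \frac{16}{231}$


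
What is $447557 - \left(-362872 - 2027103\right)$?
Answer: $2837532$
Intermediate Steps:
$447557 - \left(-362872 - 2027103\right) = 447557 - -2389975 = 447557 + 2389975 = 2837532$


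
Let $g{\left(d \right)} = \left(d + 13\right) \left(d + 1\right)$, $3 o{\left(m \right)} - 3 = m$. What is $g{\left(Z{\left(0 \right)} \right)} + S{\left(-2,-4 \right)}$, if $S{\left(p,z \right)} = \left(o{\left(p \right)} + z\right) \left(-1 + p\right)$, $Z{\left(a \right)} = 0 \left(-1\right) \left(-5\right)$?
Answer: $24$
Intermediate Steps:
$o{\left(m \right)} = 1 + \frac{m}{3}$
$Z{\left(a \right)} = 0$ ($Z{\left(a \right)} = 0 \left(-5\right) = 0$)
$g{\left(d \right)} = \left(1 + d\right) \left(13 + d\right)$ ($g{\left(d \right)} = \left(13 + d\right) \left(1 + d\right) = \left(1 + d\right) \left(13 + d\right)$)
$S{\left(p,z \right)} = \left(-1 + p\right) \left(1 + z + \frac{p}{3}\right)$ ($S{\left(p,z \right)} = \left(\left(1 + \frac{p}{3}\right) + z\right) \left(-1 + p\right) = \left(1 + z + \frac{p}{3}\right) \left(-1 + p\right) = \left(-1 + p\right) \left(1 + z + \frac{p}{3}\right)$)
$g{\left(Z{\left(0 \right)} \right)} + S{\left(-2,-4 \right)} = \left(13 + 0^{2} + 14 \cdot 0\right) - \left(- \frac{29}{3} - \frac{4}{3}\right) = \left(13 + 0 + 0\right) + \left(-1 + 4 + \frac{1}{3} \cdot 4 - \frac{4}{3} + 8\right) = 13 + \left(-1 + 4 + \frac{4}{3} - \frac{4}{3} + 8\right) = 13 + 11 = 24$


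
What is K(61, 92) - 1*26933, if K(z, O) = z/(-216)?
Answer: -5817589/216 ≈ -26933.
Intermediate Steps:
K(z, O) = -z/216 (K(z, O) = z*(-1/216) = -z/216)
K(61, 92) - 1*26933 = -1/216*61 - 1*26933 = -61/216 - 26933 = -5817589/216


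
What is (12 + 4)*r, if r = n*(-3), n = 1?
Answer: -48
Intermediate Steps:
r = -3 (r = 1*(-3) = -3)
(12 + 4)*r = (12 + 4)*(-3) = 16*(-3) = -48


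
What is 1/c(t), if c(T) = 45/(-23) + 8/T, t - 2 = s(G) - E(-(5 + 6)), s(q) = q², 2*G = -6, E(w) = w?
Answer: -253/403 ≈ -0.62779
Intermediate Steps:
G = -3 (G = (½)*(-6) = -3)
t = 22 (t = 2 + ((-3)² - (-1)*(5 + 6)) = 2 + (9 - (-1)*11) = 2 + (9 - 1*(-11)) = 2 + (9 + 11) = 2 + 20 = 22)
c(T) = -45/23 + 8/T (c(T) = 45*(-1/23) + 8/T = -45/23 + 8/T)
1/c(t) = 1/(-45/23 + 8/22) = 1/(-45/23 + 8*(1/22)) = 1/(-45/23 + 4/11) = 1/(-403/253) = -253/403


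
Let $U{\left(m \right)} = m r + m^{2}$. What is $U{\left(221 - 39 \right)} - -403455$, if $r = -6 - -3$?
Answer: $436033$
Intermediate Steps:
$r = -3$ ($r = -6 + 3 = -3$)
$U{\left(m \right)} = m^{2} - 3 m$ ($U{\left(m \right)} = m \left(-3\right) + m^{2} = - 3 m + m^{2} = m^{2} - 3 m$)
$U{\left(221 - 39 \right)} - -403455 = \left(221 - 39\right) \left(-3 + \left(221 - 39\right)\right) - -403455 = 182 \left(-3 + 182\right) + 403455 = 182 \cdot 179 + 403455 = 32578 + 403455 = 436033$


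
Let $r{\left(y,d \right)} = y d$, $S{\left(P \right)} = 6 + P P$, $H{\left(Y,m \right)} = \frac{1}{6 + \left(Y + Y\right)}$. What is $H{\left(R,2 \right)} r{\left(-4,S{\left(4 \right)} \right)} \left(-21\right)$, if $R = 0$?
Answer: $308$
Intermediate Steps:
$H{\left(Y,m \right)} = \frac{1}{6 + 2 Y}$
$S{\left(P \right)} = 6 + P^{2}$
$r{\left(y,d \right)} = d y$
$H{\left(R,2 \right)} r{\left(-4,S{\left(4 \right)} \right)} \left(-21\right) = \frac{1}{2 \left(3 + 0\right)} \left(6 + 4^{2}\right) \left(-4\right) \left(-21\right) = \frac{1}{2 \cdot 3} \left(6 + 16\right) \left(-4\right) \left(-21\right) = \frac{1}{2} \cdot \frac{1}{3} \cdot 22 \left(-4\right) \left(-21\right) = \frac{1}{6} \left(-88\right) \left(-21\right) = \left(- \frac{44}{3}\right) \left(-21\right) = 308$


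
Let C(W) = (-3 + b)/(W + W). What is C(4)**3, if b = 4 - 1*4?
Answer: -27/512 ≈ -0.052734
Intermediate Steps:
b = 0 (b = 4 - 4 = 0)
C(W) = -3/(2*W) (C(W) = (-3 + 0)/(W + W) = -3*1/(2*W) = -3/(2*W))
C(4)**3 = (-3/2/4)**3 = (-3/2*1/4)**3 = (-3/8)**3 = -27/512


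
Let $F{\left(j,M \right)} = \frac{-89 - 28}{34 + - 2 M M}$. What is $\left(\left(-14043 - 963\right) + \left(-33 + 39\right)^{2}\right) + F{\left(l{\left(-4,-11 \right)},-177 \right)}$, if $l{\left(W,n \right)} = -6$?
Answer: $- \frac{937481163}{62624} \approx -14970.0$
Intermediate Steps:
$F{\left(j,M \right)} = - \frac{117}{34 - 2 M^{2}}$
$\left(\left(-14043 - 963\right) + \left(-33 + 39\right)^{2}\right) + F{\left(l{\left(-4,-11 \right)},-177 \right)} = \left(\left(-14043 - 963\right) + \left(-33 + 39\right)^{2}\right) + \frac{117}{2 \left(-17 + \left(-177\right)^{2}\right)} = \left(-15006 + 6^{2}\right) + \frac{117}{2 \left(-17 + 31329\right)} = \left(-15006 + 36\right) + \frac{117}{2 \cdot 31312} = -14970 + \frac{117}{2} \cdot \frac{1}{31312} = -14970 + \frac{117}{62624} = - \frac{937481163}{62624}$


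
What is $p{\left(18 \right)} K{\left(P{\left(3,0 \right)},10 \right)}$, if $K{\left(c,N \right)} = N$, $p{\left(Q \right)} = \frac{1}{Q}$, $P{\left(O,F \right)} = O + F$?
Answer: $\frac{5}{9} \approx 0.55556$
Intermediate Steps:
$P{\left(O,F \right)} = F + O$
$p{\left(18 \right)} K{\left(P{\left(3,0 \right)},10 \right)} = \frac{1}{18} \cdot 10 = \frac{5}{9}$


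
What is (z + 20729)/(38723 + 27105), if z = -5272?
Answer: 15457/65828 ≈ 0.23481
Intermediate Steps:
(z + 20729)/(38723 + 27105) = (-5272 + 20729)/(38723 + 27105) = 15457/65828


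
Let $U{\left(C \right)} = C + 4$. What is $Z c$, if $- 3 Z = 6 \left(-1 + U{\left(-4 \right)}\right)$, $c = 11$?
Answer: $22$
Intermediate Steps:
$U{\left(C \right)} = 4 + C$
$Z = 2$ ($Z = - \frac{6 \left(-1 + \left(4 - 4\right)\right)}{3} = - \frac{6 \left(-1 + 0\right)}{3} = - \frac{6 \left(-1\right)}{3} = \left(- \frac{1}{3}\right) \left(-6\right) = 2$)
$Z c = 2 \cdot 11 = 22$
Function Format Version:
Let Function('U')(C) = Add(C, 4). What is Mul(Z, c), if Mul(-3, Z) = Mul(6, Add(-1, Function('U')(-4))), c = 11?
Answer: 22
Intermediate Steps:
Function('U')(C) = Add(4, C)
Z = 2 (Z = Mul(Rational(-1, 3), Mul(6, Add(-1, Add(4, -4)))) = Mul(Rational(-1, 3), Mul(6, Add(-1, 0))) = Mul(Rational(-1, 3), Mul(6, -1)) = Mul(Rational(-1, 3), -6) = 2)
Mul(Z, c) = Mul(2, 11) = 22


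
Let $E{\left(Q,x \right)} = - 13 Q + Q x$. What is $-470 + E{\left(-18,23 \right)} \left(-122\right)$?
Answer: $21490$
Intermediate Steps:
$-470 + E{\left(-18,23 \right)} \left(-122\right) = -470 + - 18 \left(-13 + 23\right) \left(-122\right) = -470 + \left(-18\right) 10 \left(-122\right) = -470 - -21960 = -470 + 21960 = 21490$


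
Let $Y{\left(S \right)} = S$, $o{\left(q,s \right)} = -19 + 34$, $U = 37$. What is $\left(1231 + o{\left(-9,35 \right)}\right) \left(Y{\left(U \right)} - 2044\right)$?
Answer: $-2500722$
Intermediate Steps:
$o{\left(q,s \right)} = 15$
$\left(1231 + o{\left(-9,35 \right)}\right) \left(Y{\left(U \right)} - 2044\right) = \left(1231 + 15\right) \left(37 - 2044\right) = 1246 \left(-2007\right) = -2500722$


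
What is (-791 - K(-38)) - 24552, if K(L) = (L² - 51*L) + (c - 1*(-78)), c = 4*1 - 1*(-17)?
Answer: -28824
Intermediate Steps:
c = 21 (c = 4 + 17 = 21)
K(L) = 99 + L² - 51*L (K(L) = (L² - 51*L) + (21 - 1*(-78)) = (L² - 51*L) + (21 + 78) = (L² - 51*L) + 99 = 99 + L² - 51*L)
(-791 - K(-38)) - 24552 = (-791 - (99 + (-38)² - 51*(-38))) - 24552 = (-791 - (99 + 1444 + 1938)) - 24552 = (-791 - 1*3481) - 24552 = (-791 - 3481) - 24552 = -4272 - 24552 = -28824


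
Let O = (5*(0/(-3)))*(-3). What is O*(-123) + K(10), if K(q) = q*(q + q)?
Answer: 200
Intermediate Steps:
K(q) = 2*q² (K(q) = q*(2*q) = 2*q²)
O = 0 (O = (5*(0*(-⅓)))*(-3) = (5*0)*(-3) = 0*(-3) = 0)
O*(-123) + K(10) = 0*(-123) + 2*10² = 0 + 2*100 = 0 + 200 = 200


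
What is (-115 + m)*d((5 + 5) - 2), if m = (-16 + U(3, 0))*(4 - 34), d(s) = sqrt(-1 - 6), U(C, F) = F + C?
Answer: 275*I*sqrt(7) ≈ 727.58*I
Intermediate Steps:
U(C, F) = C + F
d(s) = I*sqrt(7) (d(s) = sqrt(-7) = I*sqrt(7))
m = 390 (m = (-16 + (3 + 0))*(4 - 34) = (-16 + 3)*(-30) = -13*(-30) = 390)
(-115 + m)*d((5 + 5) - 2) = (-115 + 390)*(I*sqrt(7)) = 275*(I*sqrt(7)) = 275*I*sqrt(7)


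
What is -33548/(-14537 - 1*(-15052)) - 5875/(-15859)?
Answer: -529012107/8167385 ≈ -64.771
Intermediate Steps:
-33548/(-14537 - 1*(-15052)) - 5875/(-15859) = -33548/(-14537 + 15052) - 5875*(-1/15859) = -33548/515 + 5875/15859 = -529012107/8167385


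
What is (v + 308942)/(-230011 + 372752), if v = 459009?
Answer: 767951/142741 ≈ 5.3800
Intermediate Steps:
(v + 308942)/(-230011 + 372752) = (459009 + 308942)/(-230011 + 372752) = 767951/142741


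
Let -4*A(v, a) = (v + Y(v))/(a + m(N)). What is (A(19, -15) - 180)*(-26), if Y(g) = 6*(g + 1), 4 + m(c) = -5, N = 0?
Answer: 222833/48 ≈ 4642.4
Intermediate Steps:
m(c) = -9 (m(c) = -4 - 5 = -9)
Y(g) = 6 + 6*g (Y(g) = 6*(1 + g) = 6 + 6*g)
A(v, a) = -(6 + 7*v)/(4*(-9 + a)) (A(v, a) = -(v + (6 + 6*v))/(4*(a - 9)) = -(6 + 7*v)/(4*(-9 + a)))
(A(19, -15) - 180)*(-26) = ((-6 - 7*19)/(4*(-9 - 15)) - 180)*(-26) = ((¼)*(-6 - 133)/(-24) - 180)*(-26) = ((¼)*(-1/24)*(-139) - 180)*(-26) = (139/96 - 180)*(-26) = -17141/96*(-26) = 222833/48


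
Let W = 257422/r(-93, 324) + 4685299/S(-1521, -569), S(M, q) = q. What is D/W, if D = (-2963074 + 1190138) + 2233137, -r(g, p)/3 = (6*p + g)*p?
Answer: -235560524391234/4214902622773 ≈ -55.888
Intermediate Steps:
r(g, p) = -3*p*(g + 6*p) (r(g, p) = -3*(6*p + g)*p = -3*(g + 6*p)*p = -3*p*(g + 6*p))
W = -4214902622773/511864434 (W = 257422/((-3*324*(-93 + 6*324))) + 4685299/(-569) = 257422/((-3*324*(-93 + 1944))) + 4685299*(-1/569) = 257422/((-3*324*1851)) - 4685299/569 = 257422/(-1799172) - 4685299/569 = 257422*(-1/1799172) - 4685299/569 = -128711/899586 - 4685299/569 = -4214902622773/511864434 ≈ -8234.4)
D = 460201 (D = -1772936 + 2233137 = 460201)
D/W = 460201/(-4214902622773/511864434) = 460201*(-511864434/4214902622773) = -235560524391234/4214902622773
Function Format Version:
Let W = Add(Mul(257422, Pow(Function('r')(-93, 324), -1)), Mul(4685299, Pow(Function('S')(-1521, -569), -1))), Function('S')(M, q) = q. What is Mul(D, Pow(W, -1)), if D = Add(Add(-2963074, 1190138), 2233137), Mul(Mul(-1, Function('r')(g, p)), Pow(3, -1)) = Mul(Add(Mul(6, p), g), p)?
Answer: Rational(-235560524391234, 4214902622773) ≈ -55.888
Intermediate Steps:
Function('r')(g, p) = Mul(-3, p, Add(g, Mul(6, p))) (Function('r')(g, p) = Mul(-3, Mul(Add(Mul(6, p), g), p)) = Mul(-3, Mul(Add(g, Mul(6, p)), p)) = Mul(-3, Mul(p, Add(g, Mul(6, p)))) = Mul(-3, p, Add(g, Mul(6, p))))
W = Rational(-4214902622773, 511864434) (W = Add(Mul(257422, Pow(Mul(-3, 324, Add(-93, Mul(6, 324))), -1)), Mul(4685299, Pow(-569, -1))) = Add(Mul(257422, Pow(Mul(-3, 324, Add(-93, 1944)), -1)), Mul(4685299, Rational(-1, 569))) = Add(Mul(257422, Pow(Mul(-3, 324, 1851), -1)), Rational(-4685299, 569)) = Add(Mul(257422, Pow(-1799172, -1)), Rational(-4685299, 569)) = Add(Mul(257422, Rational(-1, 1799172)), Rational(-4685299, 569)) = Add(Rational(-128711, 899586), Rational(-4685299, 569)) = Rational(-4214902622773, 511864434) ≈ -8234.4)
D = 460201 (D = Add(-1772936, 2233137) = 460201)
Mul(D, Pow(W, -1)) = Mul(460201, Pow(Rational(-4214902622773, 511864434), -1)) = Mul(460201, Rational(-511864434, 4214902622773)) = Rational(-235560524391234, 4214902622773)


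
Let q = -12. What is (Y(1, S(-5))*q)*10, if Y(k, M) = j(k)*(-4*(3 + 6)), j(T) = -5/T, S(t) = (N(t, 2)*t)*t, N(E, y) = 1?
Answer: -21600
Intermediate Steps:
S(t) = t² (S(t) = (1*t)*t = t*t = t²)
Y(k, M) = 180/k (Y(k, M) = (-5/k)*(-4*(3 + 6)) = (-5/k)*(-4*9) = -5/k*(-36) = 180/k)
(Y(1, S(-5))*q)*10 = ((180/1)*(-12))*10 = ((180*1)*(-12))*10 = (180*(-12))*10 = -2160*10 = -21600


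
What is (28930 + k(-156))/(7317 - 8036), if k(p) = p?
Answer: -28774/719 ≈ -40.019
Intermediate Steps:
(28930 + k(-156))/(7317 - 8036) = (28930 - 156)/(7317 - 8036) = 28774/(-719) = 28774*(-1/719) = -28774/719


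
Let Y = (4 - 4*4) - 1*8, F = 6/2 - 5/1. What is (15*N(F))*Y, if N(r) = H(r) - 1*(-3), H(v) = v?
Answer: -300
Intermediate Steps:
F = -2 (F = 6*(1/2) - 5*1 = 3 - 5 = -2)
Y = -20 (Y = (4 - 16) - 8 = -12 - 8 = -20)
N(r) = 3 + r (N(r) = r - 1*(-3) = r + 3 = 3 + r)
(15*N(F))*Y = (15*(3 - 2))*(-20) = (15*1)*(-20) = 15*(-20) = -300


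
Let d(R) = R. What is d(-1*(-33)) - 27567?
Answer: -27534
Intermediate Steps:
d(-1*(-33)) - 27567 = -1*(-33) - 27567 = 33 - 27567 = -27534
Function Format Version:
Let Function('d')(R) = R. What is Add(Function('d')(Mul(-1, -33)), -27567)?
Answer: -27534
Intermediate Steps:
Add(Function('d')(Mul(-1, -33)), -27567) = Add(Mul(-1, -33), -27567) = Add(33, -27567) = -27534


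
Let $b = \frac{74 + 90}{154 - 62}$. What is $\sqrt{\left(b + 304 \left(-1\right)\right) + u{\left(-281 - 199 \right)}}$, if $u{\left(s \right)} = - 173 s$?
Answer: $\frac{3 \sqrt{4863143}}{23} \approx 287.64$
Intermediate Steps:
$b = \frac{41}{23}$ ($b = \frac{164}{92} = 164 \cdot \frac{1}{92} = \frac{41}{23} \approx 1.7826$)
$\sqrt{\left(b + 304 \left(-1\right)\right) + u{\left(-281 - 199 \right)}} = \sqrt{\left(\frac{41}{23} + 304 \left(-1\right)\right) - 173 \left(-281 - 199\right)} = \sqrt{\left(\frac{41}{23} - 304\right) - 173 \left(-281 - 199\right)} = \sqrt{- \frac{6951}{23} - -83040} = \sqrt{- \frac{6951}{23} + 83040} = \sqrt{\frac{1902969}{23}} = \frac{3 \sqrt{4863143}}{23}$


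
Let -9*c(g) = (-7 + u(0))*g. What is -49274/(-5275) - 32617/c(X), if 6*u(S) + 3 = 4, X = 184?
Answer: -4459614697/19897300 ≈ -224.13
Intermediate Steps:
u(S) = ⅙ (u(S) = -½ + (⅙)*4 = -½ + ⅔ = ⅙)
c(g) = 41*g/54 (c(g) = -(-7 + ⅙)*g/9 = -(-41)*g/54 = 41*g/54)
-49274/(-5275) - 32617/c(X) = -49274/(-5275) - 32617/((41/54)*184) = -49274*(-1/5275) - 32617/3772/27 = 49274/5275 - 32617*27/3772 = 49274/5275 - 880659/3772 = -4459614697/19897300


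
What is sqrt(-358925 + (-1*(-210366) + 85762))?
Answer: I*sqrt(62797) ≈ 250.59*I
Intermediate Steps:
sqrt(-358925 + (-1*(-210366) + 85762)) = sqrt(-358925 + (210366 + 85762)) = sqrt(-358925 + 296128) = sqrt(-62797) = I*sqrt(62797)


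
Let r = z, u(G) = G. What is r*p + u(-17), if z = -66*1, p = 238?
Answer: -15725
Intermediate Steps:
z = -66
r = -66
r*p + u(-17) = -66*238 - 17 = -15708 - 17 = -15725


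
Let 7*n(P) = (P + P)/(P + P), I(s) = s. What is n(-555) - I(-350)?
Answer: 2451/7 ≈ 350.14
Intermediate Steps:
n(P) = ⅐ (n(P) = ((P + P)/(P + P))/7 = ((2*P)/((2*P)))/7 = ((2*P)*(1/(2*P)))/7 = (⅐)*1 = ⅐)
n(-555) - I(-350) = ⅐ - 1*(-350) = ⅐ + 350 = 2451/7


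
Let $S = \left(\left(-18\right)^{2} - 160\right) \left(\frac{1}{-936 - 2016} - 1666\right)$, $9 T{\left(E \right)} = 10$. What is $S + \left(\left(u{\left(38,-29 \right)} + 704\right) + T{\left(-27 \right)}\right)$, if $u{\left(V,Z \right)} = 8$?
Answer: $- \frac{4905197}{18} \approx -2.7251 \cdot 10^{5}$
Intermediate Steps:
$T{\left(E \right)} = \frac{10}{9}$ ($T{\left(E \right)} = \frac{1}{9} \cdot 10 = \frac{10}{9}$)
$S = - \frac{4918033}{18}$ ($S = \left(324 - 160\right) \left(\frac{1}{-2952} - 1666\right) = 164 \left(- \frac{1}{2952} - 1666\right) = 164 \left(- \frac{4918033}{2952}\right) = - \frac{4918033}{18} \approx -2.7322 \cdot 10^{5}$)
$S + \left(\left(u{\left(38,-29 \right)} + 704\right) + T{\left(-27 \right)}\right) = - \frac{4918033}{18} + \left(\left(8 + 704\right) + \frac{10}{9}\right) = - \frac{4918033}{18} + \left(712 + \frac{10}{9}\right) = - \frac{4918033}{18} + \frac{6418}{9} = - \frac{4905197}{18}$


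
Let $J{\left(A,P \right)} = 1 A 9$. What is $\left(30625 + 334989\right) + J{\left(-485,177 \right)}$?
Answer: $361249$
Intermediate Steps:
$J{\left(A,P \right)} = 9 A$ ($J{\left(A,P \right)} = A 9 = 9 A$)
$\left(30625 + 334989\right) + J{\left(-485,177 \right)} = \left(30625 + 334989\right) + 9 \left(-485\right) = 365614 - 4365 = 361249$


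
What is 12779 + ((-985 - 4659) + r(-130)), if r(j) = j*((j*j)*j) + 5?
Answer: 285617140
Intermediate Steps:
r(j) = 5 + j**4 (r(j) = j*(j**2*j) + 5 = j*j**3 + 5 = j**4 + 5 = 5 + j**4)
12779 + ((-985 - 4659) + r(-130)) = 12779 + ((-985 - 4659) + (5 + (-130)**4)) = 12779 + (-5644 + (5 + 285610000)) = 12779 + (-5644 + 285610005) = 12779 + 285604361 = 285617140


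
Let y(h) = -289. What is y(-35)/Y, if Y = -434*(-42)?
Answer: -289/18228 ≈ -0.015855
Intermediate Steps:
Y = 18228
y(-35)/Y = -289/18228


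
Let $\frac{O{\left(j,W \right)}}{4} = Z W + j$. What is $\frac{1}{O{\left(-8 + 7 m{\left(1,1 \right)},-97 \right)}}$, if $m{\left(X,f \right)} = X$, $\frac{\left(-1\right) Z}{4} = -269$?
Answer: $- \frac{1}{417492} \approx -2.3953 \cdot 10^{-6}$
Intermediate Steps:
$Z = 1076$ ($Z = \left(-4\right) \left(-269\right) = 1076$)
$O{\left(j,W \right)} = 4 j + 4304 W$ ($O{\left(j,W \right)} = 4 \left(1076 W + j\right) = 4 \left(j + 1076 W\right) = 4 j + 4304 W$)
$\frac{1}{O{\left(-8 + 7 m{\left(1,1 \right)},-97 \right)}} = \frac{1}{4 \left(-8 + 7 \cdot 1\right) + 4304 \left(-97\right)} = \frac{1}{4 \left(-8 + 7\right) - 417488} = \frac{1}{4 \left(-1\right) - 417488} = \frac{1}{-4 - 417488} = \frac{1}{-417492} = - \frac{1}{417492}$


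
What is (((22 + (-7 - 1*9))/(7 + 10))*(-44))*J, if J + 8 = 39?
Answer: -8184/17 ≈ -481.41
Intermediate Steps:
J = 31 (J = -8 + 39 = 31)
(((22 + (-7 - 1*9))/(7 + 10))*(-44))*J = (((22 + (-7 - 1*9))/(7 + 10))*(-44))*31 = (((22 + (-7 - 9))/17)*(-44))*31 = (((22 - 16)*(1/17))*(-44))*31 = ((6*(1/17))*(-44))*31 = ((6/17)*(-44))*31 = -264/17*31 = -8184/17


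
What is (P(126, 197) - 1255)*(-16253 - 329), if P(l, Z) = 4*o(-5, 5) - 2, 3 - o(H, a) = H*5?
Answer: 18986390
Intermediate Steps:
o(H, a) = 3 - 5*H (o(H, a) = 3 - H*5 = 3 - 5*H)
P(l, Z) = 110 (P(l, Z) = 4*(3 - 5*(-5)) - 2 = 4*(3 + 25) - 2 = 4*28 - 2 = 112 - 2 = 110)
(P(126, 197) - 1255)*(-16253 - 329) = (110 - 1255)*(-16253 - 329) = -1145*(-16582) = 18986390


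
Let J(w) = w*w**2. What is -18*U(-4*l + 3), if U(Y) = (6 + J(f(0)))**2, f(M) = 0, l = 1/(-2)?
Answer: -648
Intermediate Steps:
l = -1/2 ≈ -0.50000
J(w) = w**3
U(Y) = 36 (U(Y) = (6 + 0**3)**2 = (6 + 0)**2 = 6**2 = 36)
-18*U(-4*l + 3) = -18*36 = -648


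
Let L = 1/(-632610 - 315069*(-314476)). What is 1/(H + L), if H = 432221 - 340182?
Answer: 298022301204/27429674580514957 ≈ 1.0865e-5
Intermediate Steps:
H = 92039
L = 1/298022301204 (L = -1/314476/(-947679) = -1/947679*(-1/314476) = 1/298022301204 ≈ 3.3555e-12)
1/(H + L) = 1/(92039 + 1/298022301204) = 1/(27429674580514957/298022301204) = 298022301204/27429674580514957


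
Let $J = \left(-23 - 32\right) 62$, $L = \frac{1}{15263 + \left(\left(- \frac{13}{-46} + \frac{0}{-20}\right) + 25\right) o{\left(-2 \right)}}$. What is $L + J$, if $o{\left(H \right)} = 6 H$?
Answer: $- \frac{1173282087}{344071} \approx -3410.0$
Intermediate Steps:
$L = \frac{23}{344071}$ ($L = \frac{1}{15263 + \left(\left(- \frac{13}{-46} + \frac{0}{-20}\right) + 25\right) 6 \left(-2\right)} = \frac{1}{15263 + \left(\left(\left(-13\right) \left(- \frac{1}{46}\right) + 0 \left(- \frac{1}{20}\right)\right) + 25\right) \left(-12\right)} = \frac{1}{15263 + \left(\left(\frac{13}{46} + 0\right) + 25\right) \left(-12\right)} = \frac{1}{15263 + \left(\frac{13}{46} + 25\right) \left(-12\right)} = \frac{1}{15263 + \frac{1163}{46} \left(-12\right)} = \frac{1}{15263 - \frac{6978}{23}} = \frac{1}{\frac{344071}{23}} = \frac{23}{344071} \approx 6.6847 \cdot 10^{-5}$)
$J = -3410$ ($J = \left(-55\right) 62 = -3410$)
$L + J = \frac{23}{344071} - 3410 = - \frac{1173282087}{344071}$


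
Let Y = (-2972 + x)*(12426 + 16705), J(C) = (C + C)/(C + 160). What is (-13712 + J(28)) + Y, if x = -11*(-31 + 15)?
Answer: -3828807422/47 ≈ -8.1464e+7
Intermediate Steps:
x = 176 (x = -11*(-16) = 176)
J(C) = 2*C/(160 + C) (J(C) = (2*C)/(160 + C) = 2*C/(160 + C))
Y = -81450276 (Y = (-2972 + 176)*(12426 + 16705) = -2796*29131 = -81450276)
(-13712 + J(28)) + Y = (-13712 + 2*28/(160 + 28)) - 81450276 = (-13712 + 2*28/188) - 81450276 = (-13712 + 2*28*(1/188)) - 81450276 = (-13712 + 14/47) - 81450276 = -644450/47 - 81450276 = -3828807422/47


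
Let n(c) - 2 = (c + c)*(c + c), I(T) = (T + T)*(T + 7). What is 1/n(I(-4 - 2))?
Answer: 1/578 ≈ 0.0017301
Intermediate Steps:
I(T) = 2*T*(7 + T) (I(T) = (2*T)*(7 + T) = 2*T*(7 + T))
n(c) = 2 + 4*c² (n(c) = 2 + (c + c)*(c + c) = 2 + (2*c)*(2*c) = 2 + 4*c²)
1/n(I(-4 - 2)) = 1/(2 + 4*(2*(-4 - 2)*(7 + (-4 - 2)))²) = 1/(2 + 4*(2*(-6)*(7 - 6))²) = 1/(2 + 4*(2*(-6)*1)²) = 1/(2 + 4*(-12)²) = 1/(2 + 4*144) = 1/(2 + 576) = 1/578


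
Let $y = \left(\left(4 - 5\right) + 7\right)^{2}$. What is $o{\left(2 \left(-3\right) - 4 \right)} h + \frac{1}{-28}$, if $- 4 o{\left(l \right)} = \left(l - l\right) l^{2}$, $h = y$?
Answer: $- \frac{1}{28} \approx -0.035714$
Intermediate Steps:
$y = 36$ ($y = \left(\left(4 - 5\right) + 7\right)^{2} = \left(-1 + 7\right)^{2} = 6^{2} = 36$)
$h = 36$
$o{\left(l \right)} = 0$ ($o{\left(l \right)} = - \frac{\left(l - l\right) l^{2}}{4} = - \frac{0 l^{2}}{4} = \left(- \frac{1}{4}\right) 0 = 0$)
$o{\left(2 \left(-3\right) - 4 \right)} h + \frac{1}{-28} = 0 \cdot 36 + \frac{1}{-28} = 0 - \frac{1}{28} = - \frac{1}{28}$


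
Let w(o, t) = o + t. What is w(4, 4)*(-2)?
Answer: -16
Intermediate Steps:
w(4, 4)*(-2) = (4 + 4)*(-2) = 8*(-2) = -16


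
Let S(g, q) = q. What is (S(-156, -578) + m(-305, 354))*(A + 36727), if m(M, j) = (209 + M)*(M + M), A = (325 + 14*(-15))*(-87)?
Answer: 1549395004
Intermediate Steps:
A = -10005 (A = (325 - 210)*(-87) = 115*(-87) = -10005)
m(M, j) = 2*M*(209 + M) (m(M, j) = (209 + M)*(2*M) = 2*M*(209 + M))
(S(-156, -578) + m(-305, 354))*(A + 36727) = (-578 + 2*(-305)*(209 - 305))*(-10005 + 36727) = (-578 + 2*(-305)*(-96))*26722 = (-578 + 58560)*26722 = 57982*26722 = 1549395004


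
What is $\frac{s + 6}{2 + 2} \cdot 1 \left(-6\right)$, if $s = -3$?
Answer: $- \frac{9}{2} \approx -4.5$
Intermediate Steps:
$\frac{s + 6}{2 + 2} \cdot 1 \left(-6\right) = \frac{-3 + 6}{2 + 2} \cdot 1 \left(-6\right) = \frac{3}{4} \cdot 1 \left(-6\right) = \frac{3}{4} \left(-6\right) = - \frac{9}{2}$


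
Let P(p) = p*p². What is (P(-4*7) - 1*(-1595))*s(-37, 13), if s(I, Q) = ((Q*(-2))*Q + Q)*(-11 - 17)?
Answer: -185248700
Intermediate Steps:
P(p) = p³
s(I, Q) = -28*Q + 56*Q² (s(I, Q) = ((-2*Q)*Q + Q)*(-28) = (-2*Q² + Q)*(-28) = (Q - 2*Q²)*(-28) = -28*Q + 56*Q²)
(P(-4*7) - 1*(-1595))*s(-37, 13) = ((-4*7)³ - 1*(-1595))*(28*13*(-1 + 2*13)) = ((-28)³ + 1595)*(28*13*(-1 + 26)) = (-21952 + 1595)*(28*13*25) = -20357*9100 = -185248700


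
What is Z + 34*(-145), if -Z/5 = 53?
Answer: -5195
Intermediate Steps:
Z = -265 (Z = -5*53 = -265)
Z + 34*(-145) = -265 + 34*(-145) = -265 - 4930 = -5195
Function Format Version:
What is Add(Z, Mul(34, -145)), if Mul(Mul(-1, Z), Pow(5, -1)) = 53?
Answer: -5195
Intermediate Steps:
Z = -265 (Z = Mul(-5, 53) = -265)
Add(Z, Mul(34, -145)) = Add(-265, Mul(34, -145)) = Add(-265, -4930) = -5195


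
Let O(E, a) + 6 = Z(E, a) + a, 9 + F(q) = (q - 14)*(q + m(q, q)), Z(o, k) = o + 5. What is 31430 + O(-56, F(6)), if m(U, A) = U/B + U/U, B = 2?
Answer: 31284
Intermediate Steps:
Z(o, k) = 5 + o
m(U, A) = 1 + U/2 (m(U, A) = U/2 + U/U = U*(½) + 1 = U/2 + 1 = 1 + U/2)
F(q) = -9 + (1 + 3*q/2)*(-14 + q) (F(q) = -9 + (q - 14)*(q + (1 + q/2)) = -9 + (-14 + q)*(1 + 3*q/2) = -9 + (1 + 3*q/2)*(-14 + q))
O(E, a) = -1 + E + a (O(E, a) = -6 + ((5 + E) + a) = -6 + (5 + E + a) = -1 + E + a)
31430 + O(-56, F(6)) = 31430 + (-1 - 56 + (-23 - 20*6 + (3/2)*6²)) = 31430 + (-1 - 56 + (-23 - 120 + (3/2)*36)) = 31430 + (-1 - 56 + (-23 - 120 + 54)) = 31430 + (-1 - 56 - 89) = 31430 - 146 = 31284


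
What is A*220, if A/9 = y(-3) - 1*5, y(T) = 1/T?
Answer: -10560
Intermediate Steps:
y(T) = 1/T
A = -48 (A = 9*(1/(-3) - 1*5) = 9*(-⅓ - 5) = 9*(-16/3) = -48)
A*220 = -48*220 = -10560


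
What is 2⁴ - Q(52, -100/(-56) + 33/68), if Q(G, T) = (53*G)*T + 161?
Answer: -762064/119 ≈ -6403.9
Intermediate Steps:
Q(G, T) = 161 + 53*G*T (Q(G, T) = 53*G*T + 161 = 161 + 53*G*T)
2⁴ - Q(52, -100/(-56) + 33/68) = 2⁴ - (161 + 53*52*(-100/(-56) + 33/68)) = 16 - (161 + 53*52*(-100*(-1/56) + 33*(1/68))) = 16 - (161 + 53*52*(25/14 + 33/68)) = 16 - (161 + 53*52*(1081/476)) = 16 - (161 + 744809/119) = 16 - 1*763968/119 = 16 - 763968/119 = -762064/119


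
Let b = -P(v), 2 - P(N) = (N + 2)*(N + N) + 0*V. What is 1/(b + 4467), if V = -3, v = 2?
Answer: 1/4481 ≈ 0.00022316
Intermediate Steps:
P(N) = 2 - 2*N*(2 + N) (P(N) = 2 - ((N + 2)*(N + N) + 0*(-3)) = 2 - ((2 + N)*(2*N) + 0) = 2 - (2*N*(2 + N) + 0) = 2 - 2*N*(2 + N))
b = 14 (b = -(2 - 4*2 - 2*2**2) = -(2 - 8 - 2*4) = -(2 - 8 - 8) = -1*(-14) = 14)
1/(b + 4467) = 1/(14 + 4467) = 1/4481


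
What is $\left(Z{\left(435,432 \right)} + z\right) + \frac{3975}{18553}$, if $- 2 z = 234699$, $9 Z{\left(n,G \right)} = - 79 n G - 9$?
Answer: $- \frac{65561488823}{37106} \approx -1.7669 \cdot 10^{6}$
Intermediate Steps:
$Z{\left(n,G \right)} = -1 - \frac{79 G n}{9}$ ($Z{\left(n,G \right)} = \frac{- 79 n G - 9}{9} = \frac{- 79 G n - 9}{9} = \frac{-9 - 79 G n}{9} = -1 - \frac{79 G n}{9}$)
$z = - \frac{234699}{2}$ ($z = \left(- \frac{1}{2}\right) 234699 = - \frac{234699}{2} \approx -1.1735 \cdot 10^{5}$)
$\left(Z{\left(435,432 \right)} + z\right) + \frac{3975}{18553} = \left(\left(-1 - 3792 \cdot 435\right) - \frac{234699}{2}\right) + \frac{3975}{18553} = \left(\left(-1 - 1649520\right) - \frac{234699}{2}\right) + 3975 \cdot \frac{1}{18553} = \left(-1649521 - \frac{234699}{2}\right) + \frac{3975}{18553} = - \frac{3533741}{2} + \frac{3975}{18553} = - \frac{65561488823}{37106}$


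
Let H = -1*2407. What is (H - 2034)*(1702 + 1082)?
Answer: -12363744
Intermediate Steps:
H = -2407
(H - 2034)*(1702 + 1082) = (-2407 - 2034)*(1702 + 1082) = -4441*2784 = -12363744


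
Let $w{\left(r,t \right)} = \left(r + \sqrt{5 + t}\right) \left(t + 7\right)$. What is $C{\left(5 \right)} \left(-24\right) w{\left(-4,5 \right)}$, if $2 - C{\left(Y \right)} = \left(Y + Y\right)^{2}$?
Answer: $-112896 + 28224 \sqrt{10} \approx -23644.0$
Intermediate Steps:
$C{\left(Y \right)} = 2 - 4 Y^{2}$ ($C{\left(Y \right)} = 2 - \left(Y + Y\right)^{2} = 2 - \left(2 Y\right)^{2} = 2 - 4 Y^{2}$)
$w{\left(r,t \right)} = \left(7 + t\right) \left(r + \sqrt{5 + t}\right)$ ($w{\left(r,t \right)} = \left(r + \sqrt{5 + t}\right) \left(7 + t\right) = \left(7 + t\right) \left(r + \sqrt{5 + t}\right)$)
$C{\left(5 \right)} \left(-24\right) w{\left(-4,5 \right)} = \left(2 - 4 \cdot 5^{2}\right) \left(-24\right) \left(7 \left(-4\right) + 7 \sqrt{5 + 5} - 20 + 5 \sqrt{5 + 5}\right) = \left(2 - 100\right) \left(-24\right) \left(-28 + 7 \sqrt{10} - 20 + 5 \sqrt{10}\right) = \left(2 - 100\right) \left(-24\right) \left(-48 + 12 \sqrt{10}\right) = \left(-98\right) \left(-24\right) \left(-48 + 12 \sqrt{10}\right) = 2352 \left(-48 + 12 \sqrt{10}\right) = -112896 + 28224 \sqrt{10}$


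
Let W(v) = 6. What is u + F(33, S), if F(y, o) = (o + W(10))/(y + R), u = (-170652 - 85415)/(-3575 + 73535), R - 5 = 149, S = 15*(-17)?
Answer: -5936779/1189320 ≈ -4.9917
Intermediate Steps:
S = -255
R = 154 (R = 5 + 149 = 154)
u = -256067/69960 ≈ -3.6602
F(y, o) = (6 + o)/(154 + y) (F(y, o) = (o + 6)/(y + 154) = (6 + o)/(154 + y))
u + F(33, S) = -256067/69960 + (6 - 255)/(154 + 33) = -256067/69960 - 249/187 = -5936779/1189320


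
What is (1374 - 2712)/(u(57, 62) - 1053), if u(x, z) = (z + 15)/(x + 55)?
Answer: 21408/16837 ≈ 1.2715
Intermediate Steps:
u(x, z) = (15 + z)/(55 + x)
(1374 - 2712)/(u(57, 62) - 1053) = (1374 - 2712)/((15 + 62)/(55 + 57) - 1053) = -1338/(77/112 - 1053) = -1338/((1/112)*77 - 1053) = -1338/(11/16 - 1053) = -1338/(-16837/16) = -1338*(-16/16837) = 21408/16837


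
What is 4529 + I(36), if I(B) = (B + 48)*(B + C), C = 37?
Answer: 10661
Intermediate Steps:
I(B) = (37 + B)*(48 + B) (I(B) = (B + 48)*(B + 37) = (48 + B)*(37 + B) = (37 + B)*(48 + B))
4529 + I(36) = 4529 + (1776 + 36² + 85*36) = 4529 + (1776 + 1296 + 3060) = 4529 + 6132 = 10661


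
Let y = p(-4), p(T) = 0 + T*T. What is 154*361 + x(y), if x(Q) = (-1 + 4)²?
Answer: 55603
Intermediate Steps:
p(T) = T² (p(T) = 0 + T² = T²)
y = 16 (y = (-4)² = 16)
x(Q) = 9 (x(Q) = 3² = 9)
154*361 + x(y) = 154*361 + 9 = 55594 + 9 = 55603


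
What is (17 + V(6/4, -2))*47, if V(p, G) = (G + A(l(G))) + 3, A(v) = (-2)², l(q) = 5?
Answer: 1034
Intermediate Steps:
A(v) = 4
V(p, G) = 7 + G (V(p, G) = (G + 4) + 3 = (4 + G) + 3 = 7 + G)
(17 + V(6/4, -2))*47 = (17 + (7 - 2))*47 = (17 + 5)*47 = 22*47 = 1034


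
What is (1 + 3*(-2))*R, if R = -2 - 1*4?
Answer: 30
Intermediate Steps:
R = -6 (R = -2 - 4 = -6)
(1 + 3*(-2))*R = (1 + 3*(-2))*(-6) = (1 - 6)*(-6) = -5*(-6) = 30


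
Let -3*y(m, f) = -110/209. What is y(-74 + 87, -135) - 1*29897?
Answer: -1704119/57 ≈ -29897.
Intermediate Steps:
y(m, f) = 10/57 (y(m, f) = -(-110)/(3*209) = -⅓*(-10/19) = 10/57)
y(-74 + 87, -135) - 1*29897 = 10/57 - 1*29897 = 10/57 - 29897 = -1704119/57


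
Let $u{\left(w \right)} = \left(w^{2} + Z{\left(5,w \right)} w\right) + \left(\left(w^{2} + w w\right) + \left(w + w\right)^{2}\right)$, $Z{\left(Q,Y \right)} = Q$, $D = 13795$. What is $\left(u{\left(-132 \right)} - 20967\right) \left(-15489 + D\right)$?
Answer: $-169977654$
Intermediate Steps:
$u{\left(w \right)} = 5 w + 7 w^{2}$ ($u{\left(w \right)} = \left(w^{2} + 5 w\right) + \left(\left(w^{2} + w w\right) + \left(w + w\right)^{2}\right) = \left(w^{2} + 5 w\right) + \left(\left(w^{2} + w^{2}\right) + \left(2 w\right)^{2}\right) = \left(w^{2} + 5 w\right) + \left(2 w^{2} + 4 w^{2}\right) = \left(w^{2} + 5 w\right) + 6 w^{2} = 5 w + 7 w^{2}$)
$\left(u{\left(-132 \right)} - 20967\right) \left(-15489 + D\right) = \left(- 132 \left(5 + 7 \left(-132\right)\right) - 20967\right) \left(-15489 + 13795\right) = \left(- 132 \left(5 - 924\right) - 20967\right) \left(-1694\right) = \left(\left(-132\right) \left(-919\right) - 20967\right) \left(-1694\right) = \left(121308 - 20967\right) \left(-1694\right) = 100341 \left(-1694\right) = -169977654$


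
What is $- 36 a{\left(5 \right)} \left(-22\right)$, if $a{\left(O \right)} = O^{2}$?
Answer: $19800$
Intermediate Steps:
$- 36 a{\left(5 \right)} \left(-22\right) = - 36 \cdot 5^{2} \left(-22\right) = \left(-36\right) 25 \left(-22\right) = \left(-900\right) \left(-22\right) = 19800$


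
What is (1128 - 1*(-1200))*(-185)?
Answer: -430680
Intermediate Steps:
(1128 - 1*(-1200))*(-185) = (1128 + 1200)*(-185) = 2328*(-185) = -430680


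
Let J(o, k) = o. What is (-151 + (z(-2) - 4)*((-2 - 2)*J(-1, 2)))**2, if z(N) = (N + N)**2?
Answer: 10609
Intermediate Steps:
z(N) = 4*N**2 (z(N) = (2*N)**2 = 4*N**2)
(-151 + (z(-2) - 4)*((-2 - 2)*J(-1, 2)))**2 = (-151 + (4*(-2)**2 - 4)*((-2 - 2)*(-1)))**2 = (-151 + (4*4 - 4)*(-4*(-1)))**2 = (-151 + (16 - 4)*4)**2 = (-151 + 12*4)**2 = (-151 + 48)**2 = (-103)**2 = 10609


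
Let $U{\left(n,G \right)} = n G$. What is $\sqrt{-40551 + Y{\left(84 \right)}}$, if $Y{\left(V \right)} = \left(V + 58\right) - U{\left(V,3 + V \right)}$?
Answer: $i \sqrt{47717} \approx 218.44 i$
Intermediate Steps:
$U{\left(n,G \right)} = G n$
$Y{\left(V \right)} = 58 + V - V \left(3 + V\right)$ ($Y{\left(V \right)} = \left(V + 58\right) - \left(3 + V\right) V = \left(58 + V\right) - V \left(3 + V\right) = 58 + V - V \left(3 + V\right)$)
$\sqrt{-40551 + Y{\left(84 \right)}} = \sqrt{-40551 + \left(58 + 84 - 84 \left(3 + 84\right)\right)} = \sqrt{-40551 + \left(58 + 84 - 84 \cdot 87\right)} = \sqrt{-40551 + \left(58 + 84 - 7308\right)} = \sqrt{-40551 - 7166} = \sqrt{-47717} = i \sqrt{47717}$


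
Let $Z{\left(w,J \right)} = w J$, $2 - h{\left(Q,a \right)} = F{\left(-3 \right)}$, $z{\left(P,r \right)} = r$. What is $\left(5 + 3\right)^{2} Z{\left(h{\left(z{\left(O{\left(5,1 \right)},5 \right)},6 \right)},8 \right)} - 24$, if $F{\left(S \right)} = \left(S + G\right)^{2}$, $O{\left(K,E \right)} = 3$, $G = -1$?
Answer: $-7192$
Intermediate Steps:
$F{\left(S \right)} = \left(-1 + S\right)^{2}$ ($F{\left(S \right)} = \left(S - 1\right)^{2} = \left(-1 + S\right)^{2}$)
$h{\left(Q,a \right)} = -14$ ($h{\left(Q,a \right)} = 2 - \left(-1 - 3\right)^{2} = 2 - \left(-4\right)^{2} = 2 - 16 = -14$)
$Z{\left(w,J \right)} = J w$
$\left(5 + 3\right)^{2} Z{\left(h{\left(z{\left(O{\left(5,1 \right)},5 \right)},6 \right)},8 \right)} - 24 = \left(5 + 3\right)^{2} \cdot 8 \left(-14\right) - 24 = 8^{2} \left(-112\right) - 24 = 64 \left(-112\right) - 24 = -7168 - 24 = -7192$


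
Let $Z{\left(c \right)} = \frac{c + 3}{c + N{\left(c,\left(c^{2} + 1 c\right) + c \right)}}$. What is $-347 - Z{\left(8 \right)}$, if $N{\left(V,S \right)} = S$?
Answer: $- \frac{2777}{8} \approx -347.13$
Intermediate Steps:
$Z{\left(c \right)} = \frac{3 + c}{c^{2} + 3 c}$ ($Z{\left(c \right)} = \frac{c + 3}{c + \left(\left(c^{2} + 1 c\right) + c\right)} = \frac{3 + c}{c + \left(\left(c^{2} + c\right) + c\right)} = \frac{3 + c}{c + \left(\left(c + c^{2}\right) + c\right)} = \frac{3 + c}{c + \left(c^{2} + 2 c\right)} = \frac{3 + c}{c^{2} + 3 c}$)
$-347 - Z{\left(8 \right)} = -347 - \frac{1}{8} = - \frac{2777}{8}$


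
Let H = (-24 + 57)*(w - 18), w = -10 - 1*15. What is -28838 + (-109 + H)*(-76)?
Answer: 87290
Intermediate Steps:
w = -25 (w = -10 - 15 = -25)
H = -1419 (H = (-24 + 57)*(-25 - 18) = 33*(-43) = -1419)
-28838 + (-109 + H)*(-76) = -28838 + (-109 - 1419)*(-76) = -28838 - 1528*(-76) = -28838 + 116128 = 87290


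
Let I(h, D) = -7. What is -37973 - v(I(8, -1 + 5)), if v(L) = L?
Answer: -37966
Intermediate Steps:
-37973 - v(I(8, -1 + 5)) = -37973 - 1*(-7) = -37973 + 7 = -37966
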